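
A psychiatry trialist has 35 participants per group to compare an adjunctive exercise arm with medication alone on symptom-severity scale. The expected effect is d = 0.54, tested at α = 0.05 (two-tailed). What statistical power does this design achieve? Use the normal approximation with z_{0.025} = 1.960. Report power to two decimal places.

For two equal groups, power = Φ(d·√(n/2) − z_{α/2}).
d·√(n/2) = 0.54 × √(35/2) = 0.54 × 4.183 = 2.259.
z_β = 2.259 − 1.960 = 0.299.
Power = Φ(0.299) = 0.618.

power ≈ 0.62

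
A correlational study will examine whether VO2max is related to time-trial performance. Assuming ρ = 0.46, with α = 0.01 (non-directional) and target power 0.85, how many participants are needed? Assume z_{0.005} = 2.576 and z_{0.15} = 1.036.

n = 56

Fisher's z: C = ½·ln((1+r)/(1−r)) = ½·ln(2.7037) = 0.4973.
n = ((z_{α/2} + z_β)/C)² + 3.
(2.576 + 1.036) / 0.4973 = 3.612 / 0.4973 = 7.263.
n = 7.263² + 3 = 52.75 + 3 = 55.8.
Round up.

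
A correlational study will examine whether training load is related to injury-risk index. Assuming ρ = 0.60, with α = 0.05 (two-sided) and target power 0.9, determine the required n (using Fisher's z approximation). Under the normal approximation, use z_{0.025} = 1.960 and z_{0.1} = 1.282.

Fisher's z: C = ½·ln((1+r)/(1−r)) = ½·ln(4.0000) = 0.6931.
n = ((z_{α/2} + z_β)/C)² + 3.
(1.960 + 1.282) / 0.6931 = 3.242 / 0.6931 = 4.678.
n = 4.678² + 3 = 21.88 + 3 = 24.9.
Round up.

n = 25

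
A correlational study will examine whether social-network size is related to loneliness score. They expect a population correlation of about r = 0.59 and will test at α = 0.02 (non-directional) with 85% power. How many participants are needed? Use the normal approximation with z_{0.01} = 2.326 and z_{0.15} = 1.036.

n = 28

Fisher's z: C = ½·ln((1+r)/(1−r)) = ½·ln(3.8780) = 0.6777.
n = ((z_{α/2} + z_β)/C)² + 3.
(2.326 + 1.036) / 0.6777 = 3.362 / 0.6777 = 4.961.
n = 4.961² + 3 = 24.61 + 3 = 27.6.
Round up.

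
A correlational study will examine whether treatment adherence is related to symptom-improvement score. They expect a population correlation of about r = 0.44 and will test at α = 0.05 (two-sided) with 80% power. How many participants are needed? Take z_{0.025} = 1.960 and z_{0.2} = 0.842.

n = 39

Fisher's z: C = ½·ln((1+r)/(1−r)) = ½·ln(2.5714) = 0.4722.
n = ((z_{α/2} + z_β)/C)² + 3.
(1.960 + 0.842) / 0.4722 = 2.802 / 0.4722 = 5.934.
n = 5.934² + 3 = 35.21 + 3 = 38.2.
Round up.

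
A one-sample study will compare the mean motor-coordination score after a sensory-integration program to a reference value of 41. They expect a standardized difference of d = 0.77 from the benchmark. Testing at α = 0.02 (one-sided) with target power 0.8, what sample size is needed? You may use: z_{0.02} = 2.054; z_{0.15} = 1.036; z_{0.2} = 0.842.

n = 15

For a one-sample test: n = ((z_{α} + z_β) / d)².
z_{α} + z_β = 2.054 + 0.842 = 2.896.
n = (2.896 / 0.77)² = 3.761² = 14.15.
Round up.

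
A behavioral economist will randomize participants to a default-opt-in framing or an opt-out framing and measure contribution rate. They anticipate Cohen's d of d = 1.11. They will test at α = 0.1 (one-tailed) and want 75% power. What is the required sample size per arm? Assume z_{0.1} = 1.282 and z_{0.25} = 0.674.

For two independent groups with equal n: n = 2·((z_{α} + z_β) / d)².
z_{α} + z_β = 1.282 + 0.674 = 1.956.
n = 2 × (1.956 / 1.11)² = 2 × 1.762² = 2 × 3.11 = 6.2.
Round up to the next whole participant.

n = 7 per group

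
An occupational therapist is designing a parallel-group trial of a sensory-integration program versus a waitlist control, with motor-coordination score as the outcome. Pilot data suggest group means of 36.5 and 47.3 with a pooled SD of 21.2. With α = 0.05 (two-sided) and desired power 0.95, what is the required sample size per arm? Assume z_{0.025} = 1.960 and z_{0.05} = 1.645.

n = 101 per group

Cohen's d = |M₁ − M₂| / SD_pooled = |36.5 − 47.3| / 21.2 = 10.8 / 21.2 = 0.509.
For two independent groups with equal n: n = 2·((z_{α/2} + z_β) / d)².
z_{α/2} + z_β = 1.960 + 1.645 = 3.605.
n = 2 × (3.605 / 0.509)² = 2 × 7.083² = 2 × 50.16 = 100.3.
Round up to the next whole participant.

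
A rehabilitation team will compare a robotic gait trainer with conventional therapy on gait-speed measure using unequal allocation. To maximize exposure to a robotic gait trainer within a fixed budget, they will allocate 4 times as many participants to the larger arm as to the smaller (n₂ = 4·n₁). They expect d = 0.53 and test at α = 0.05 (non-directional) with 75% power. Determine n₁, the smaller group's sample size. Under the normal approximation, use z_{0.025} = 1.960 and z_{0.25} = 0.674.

n₁ = 31

With allocation ratio k = n₂/n₁ = 4, Var(x̄₁−x̄₂) = σ²(1/n₁ + 1/(k·n₁)) = σ²·(k+1)/(k·n₁).
So n₁ = (1 + 1/k)·((z_{α/2} + z_β)/d)² = 1.250 × (2.634/0.53)².
n₁ = 1.250 × 24.70 = 30.9.
Round up: n₁ = 31, giving n₂ = 4 × 31 = 124.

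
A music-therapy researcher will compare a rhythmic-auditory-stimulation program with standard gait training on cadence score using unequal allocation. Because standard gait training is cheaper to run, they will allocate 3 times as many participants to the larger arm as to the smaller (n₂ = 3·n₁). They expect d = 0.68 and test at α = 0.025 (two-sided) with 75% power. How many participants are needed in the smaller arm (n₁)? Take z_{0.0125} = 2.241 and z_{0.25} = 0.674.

With allocation ratio k = n₂/n₁ = 3, Var(x̄₁−x̄₂) = σ²(1/n₁ + 1/(k·n₁)) = σ²·(k+1)/(k·n₁).
So n₁ = (1 + 1/k)·((z_{α/2} + z_β)/d)² = 1.333 × (2.915/0.68)².
n₁ = 1.333 × 18.38 = 24.5.
Round up: n₁ = 25, giving n₂ = 3 × 25 = 75.

n₁ = 25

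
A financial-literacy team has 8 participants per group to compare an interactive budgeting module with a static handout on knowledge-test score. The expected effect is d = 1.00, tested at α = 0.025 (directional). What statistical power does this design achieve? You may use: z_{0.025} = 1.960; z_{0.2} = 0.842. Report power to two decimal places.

power ≈ 0.52

For two equal groups, power = Φ(d·√(n/2) − z_{α}).
d·√(n/2) = 1.00 × √(8/2) = 1.00 × 2.000 = 2.000.
z_β = 2.000 − 1.960 = 0.040.
Power = Φ(0.040) = 0.516.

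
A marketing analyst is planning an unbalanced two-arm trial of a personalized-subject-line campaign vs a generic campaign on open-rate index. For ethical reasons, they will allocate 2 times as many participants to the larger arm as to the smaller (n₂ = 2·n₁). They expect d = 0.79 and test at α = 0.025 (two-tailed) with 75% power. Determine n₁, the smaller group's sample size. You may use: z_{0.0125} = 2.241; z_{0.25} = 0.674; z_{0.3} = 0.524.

With allocation ratio k = n₂/n₁ = 2, Var(x̄₁−x̄₂) = σ²(1/n₁ + 1/(k·n₁)) = σ²·(k+1)/(k·n₁).
So n₁ = (1 + 1/k)·((z_{α/2} + z_β)/d)² = 1.500 × (2.915/0.79)².
n₁ = 1.500 × 13.62 = 20.4.
Round up: n₁ = 21, giving n₂ = 2 × 21 = 42.

n₁ = 21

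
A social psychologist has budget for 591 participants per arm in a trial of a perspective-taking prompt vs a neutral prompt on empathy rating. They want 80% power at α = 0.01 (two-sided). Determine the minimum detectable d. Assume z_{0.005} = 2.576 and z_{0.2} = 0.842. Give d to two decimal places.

For two independent groups of n = 591 each: d_min = (z_{α/2} + z_β)·√(2/n).
z-sum = 2.576 + 0.842 = 3.418.
d_min = 3.418 × √(2/591) = 3.418 × 0.0582 = 0.199.

d_min ≈ 0.20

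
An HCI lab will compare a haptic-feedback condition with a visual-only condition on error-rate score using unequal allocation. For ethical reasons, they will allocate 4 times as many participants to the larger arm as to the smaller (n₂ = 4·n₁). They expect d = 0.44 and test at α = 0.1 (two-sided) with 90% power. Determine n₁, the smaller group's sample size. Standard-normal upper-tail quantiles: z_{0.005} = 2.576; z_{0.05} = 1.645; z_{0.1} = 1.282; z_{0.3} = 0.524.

With allocation ratio k = n₂/n₁ = 4, Var(x̄₁−x̄₂) = σ²(1/n₁ + 1/(k·n₁)) = σ²·(k+1)/(k·n₁).
So n₁ = (1 + 1/k)·((z_{α/2} + z_β)/d)² = 1.250 × (2.927/0.44)².
n₁ = 1.250 × 44.25 = 55.3.
Round up: n₁ = 56, giving n₂ = 4 × 56 = 224.

n₁ = 56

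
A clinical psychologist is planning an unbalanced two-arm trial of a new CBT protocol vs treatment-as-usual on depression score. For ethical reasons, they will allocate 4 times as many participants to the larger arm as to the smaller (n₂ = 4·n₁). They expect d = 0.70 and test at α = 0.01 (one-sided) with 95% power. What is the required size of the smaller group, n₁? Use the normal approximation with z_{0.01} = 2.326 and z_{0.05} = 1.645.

n₁ = 41

With allocation ratio k = n₂/n₁ = 4, Var(x̄₁−x̄₂) = σ²(1/n₁ + 1/(k·n₁)) = σ²·(k+1)/(k·n₁).
So n₁ = (1 + 1/k)·((z_{α} + z_β)/d)² = 1.250 × (3.971/0.70)².
n₁ = 1.250 × 32.18 = 40.2.
Round up: n₁ = 41, giving n₂ = 4 × 41 = 164.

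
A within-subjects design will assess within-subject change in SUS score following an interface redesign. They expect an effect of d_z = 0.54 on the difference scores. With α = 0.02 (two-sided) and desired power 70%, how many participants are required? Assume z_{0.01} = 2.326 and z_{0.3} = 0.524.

For a paired (one-sample on differences) test: n = ((z_{α/2} + z_β) / d)².
z_{α/2} + z_β = 2.326 + 0.524 = 2.850.
n = (2.850 / 0.54)² = 5.278² = 27.85.
Round up.

n = 28 pairs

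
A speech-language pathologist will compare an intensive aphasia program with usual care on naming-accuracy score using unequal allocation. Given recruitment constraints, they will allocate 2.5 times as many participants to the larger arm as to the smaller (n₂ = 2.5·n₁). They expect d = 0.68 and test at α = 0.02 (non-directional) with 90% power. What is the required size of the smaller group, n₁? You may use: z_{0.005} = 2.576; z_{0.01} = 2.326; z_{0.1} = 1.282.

With allocation ratio k = n₂/n₁ = 2.5, Var(x̄₁−x̄₂) = σ²(1/n₁ + 1/(k·n₁)) = σ²·(k+1)/(k·n₁).
So n₁ = (1 + 1/k)·((z_{α/2} + z_β)/d)² = 1.400 × (3.608/0.68)².
n₁ = 1.400 × 28.15 = 39.4.
Round up: n₁ = 40, giving n₂ = 2.5 × 40 = 100.

n₁ = 40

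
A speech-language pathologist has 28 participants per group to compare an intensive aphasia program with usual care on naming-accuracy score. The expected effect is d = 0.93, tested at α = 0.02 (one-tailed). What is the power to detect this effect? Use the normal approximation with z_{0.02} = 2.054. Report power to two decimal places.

For two equal groups, power = Φ(d·√(n/2) − z_{α}).
d·√(n/2) = 0.93 × √(28/2) = 0.93 × 3.742 = 3.480.
z_β = 3.480 − 2.054 = 1.426.
Power = Φ(1.426) = 0.923.

power ≈ 0.92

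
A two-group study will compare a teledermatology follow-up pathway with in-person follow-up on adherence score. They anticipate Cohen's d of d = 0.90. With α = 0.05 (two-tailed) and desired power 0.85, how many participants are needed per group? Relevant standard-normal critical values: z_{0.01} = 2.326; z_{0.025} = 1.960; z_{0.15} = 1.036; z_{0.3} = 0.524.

n = 23 per group

For two independent groups with equal n: n = 2·((z_{α/2} + z_β) / d)².
z_{α/2} + z_β = 1.960 + 1.036 = 2.996.
n = 2 × (2.996 / 0.90)² = 2 × 3.329² = 2 × 11.08 = 22.2.
Round up to the next whole participant.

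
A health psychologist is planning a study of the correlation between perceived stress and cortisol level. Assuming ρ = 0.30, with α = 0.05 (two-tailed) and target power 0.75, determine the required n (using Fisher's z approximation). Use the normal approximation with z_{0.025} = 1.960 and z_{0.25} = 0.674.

n = 76

Fisher's z: C = ½·ln((1+r)/(1−r)) = ½·ln(1.8571) = 0.3095.
n = ((z_{α/2} + z_β)/C)² + 3.
(1.960 + 0.674) / 0.3095 = 2.634 / 0.3095 = 8.511.
n = 8.511² + 3 = 72.43 + 3 = 75.4.
Round up.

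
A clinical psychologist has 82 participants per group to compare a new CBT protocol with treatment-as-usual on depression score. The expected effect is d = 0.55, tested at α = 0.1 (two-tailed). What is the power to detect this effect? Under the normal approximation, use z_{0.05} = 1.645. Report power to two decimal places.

power ≈ 0.97

For two equal groups, power = Φ(d·√(n/2) − z_{α/2}).
d·√(n/2) = 0.55 × √(82/2) = 0.55 × 6.403 = 3.522.
z_β = 3.522 − 1.645 = 1.877.
Power = Φ(1.877) = 0.970.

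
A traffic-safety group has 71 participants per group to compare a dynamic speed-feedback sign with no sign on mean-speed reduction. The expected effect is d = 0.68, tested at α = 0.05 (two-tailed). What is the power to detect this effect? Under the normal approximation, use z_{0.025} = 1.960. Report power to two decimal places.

For two equal groups, power = Φ(d·√(n/2) − z_{α/2}).
d·√(n/2) = 0.68 × √(71/2) = 0.68 × 5.958 = 4.052.
z_β = 4.052 − 1.960 = 2.092.
Power = Φ(2.092) = 0.982.

power ≈ 0.98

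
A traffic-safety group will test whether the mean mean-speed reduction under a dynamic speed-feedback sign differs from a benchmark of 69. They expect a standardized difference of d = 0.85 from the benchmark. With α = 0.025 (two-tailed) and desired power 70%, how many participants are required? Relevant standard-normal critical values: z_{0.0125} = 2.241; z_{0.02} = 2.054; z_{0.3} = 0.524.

n = 11

For a one-sample test: n = ((z_{α/2} + z_β) / d)².
z_{α/2} + z_β = 2.241 + 0.524 = 2.765.
n = (2.765 / 0.85)² = 3.253² = 10.58.
Round up.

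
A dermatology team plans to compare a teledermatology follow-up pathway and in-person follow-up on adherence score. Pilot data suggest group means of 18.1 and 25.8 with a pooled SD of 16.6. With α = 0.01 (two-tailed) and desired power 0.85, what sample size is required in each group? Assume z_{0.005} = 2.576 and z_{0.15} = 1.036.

Cohen's d = |M₁ − M₂| / SD_pooled = |18.1 − 25.8| / 16.6 = 7.7 / 16.6 = 0.464.
For two independent groups with equal n: n = 2·((z_{α/2} + z_β) / d)².
z_{α/2} + z_β = 2.576 + 1.036 = 3.612.
n = 2 × (3.612 / 0.464)² = 2 × 7.784² = 2 × 60.60 = 121.2.
Round up to the next whole participant.

n = 122 per group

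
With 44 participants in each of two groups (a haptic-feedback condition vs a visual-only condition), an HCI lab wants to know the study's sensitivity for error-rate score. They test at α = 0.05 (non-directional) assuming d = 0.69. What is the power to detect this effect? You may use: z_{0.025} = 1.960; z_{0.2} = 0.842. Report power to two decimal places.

power ≈ 0.90

For two equal groups, power = Φ(d·√(n/2) − z_{α/2}).
d·√(n/2) = 0.69 × √(44/2) = 0.69 × 4.690 = 3.236.
z_β = 3.236 − 1.960 = 1.276.
Power = Φ(1.276) = 0.899.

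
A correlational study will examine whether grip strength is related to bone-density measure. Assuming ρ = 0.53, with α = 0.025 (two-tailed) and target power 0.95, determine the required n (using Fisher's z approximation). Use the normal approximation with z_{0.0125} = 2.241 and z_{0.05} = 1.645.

n = 47

Fisher's z: C = ½·ln((1+r)/(1−r)) = ½·ln(3.2553) = 0.5901.
n = ((z_{α/2} + z_β)/C)² + 3.
(2.241 + 1.645) / 0.5901 = 3.886 / 0.5901 = 6.585.
n = 6.585² + 3 = 43.37 + 3 = 46.4.
Round up.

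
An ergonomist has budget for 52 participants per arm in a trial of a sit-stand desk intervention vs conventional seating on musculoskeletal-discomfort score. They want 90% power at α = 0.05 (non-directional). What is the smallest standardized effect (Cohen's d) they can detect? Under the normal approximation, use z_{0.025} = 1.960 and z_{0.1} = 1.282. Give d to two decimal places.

For two independent groups of n = 52 each: d_min = (z_{α/2} + z_β)·√(2/n).
z-sum = 1.960 + 1.282 = 3.242.
d_min = 3.242 × √(2/52) = 3.242 × 0.1961 = 0.636.

d_min ≈ 0.64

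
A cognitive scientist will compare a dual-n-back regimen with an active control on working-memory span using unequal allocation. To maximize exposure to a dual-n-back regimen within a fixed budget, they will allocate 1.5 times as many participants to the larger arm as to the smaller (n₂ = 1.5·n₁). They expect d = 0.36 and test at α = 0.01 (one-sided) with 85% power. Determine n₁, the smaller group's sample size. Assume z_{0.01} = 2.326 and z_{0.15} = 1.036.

With allocation ratio k = n₂/n₁ = 1.5, Var(x̄₁−x̄₂) = σ²(1/n₁ + 1/(k·n₁)) = σ²·(k+1)/(k·n₁).
So n₁ = (1 + 1/k)·((z_{α} + z_β)/d)² = 1.667 × (3.362/0.36)².
n₁ = 1.667 × 87.21 = 145.4.
Round up: n₁ = 146, giving n₂ = 1.5 × 146 = 219.

n₁ = 146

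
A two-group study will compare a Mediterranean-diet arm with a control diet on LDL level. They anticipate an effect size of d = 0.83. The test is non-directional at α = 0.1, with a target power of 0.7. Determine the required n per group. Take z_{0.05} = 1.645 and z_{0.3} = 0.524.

n = 14 per group

For two independent groups with equal n: n = 2·((z_{α/2} + z_β) / d)².
z_{α/2} + z_β = 1.645 + 0.524 = 2.169.
n = 2 × (2.169 / 0.83)² = 2 × 2.613² = 2 × 6.83 = 13.7.
Round up to the next whole participant.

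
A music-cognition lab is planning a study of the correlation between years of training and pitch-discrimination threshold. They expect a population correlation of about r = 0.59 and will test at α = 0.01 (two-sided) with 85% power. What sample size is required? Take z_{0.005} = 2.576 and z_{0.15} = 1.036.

n = 32

Fisher's z: C = ½·ln((1+r)/(1−r)) = ½·ln(3.8780) = 0.6777.
n = ((z_{α/2} + z_β)/C)² + 3.
(2.576 + 1.036) / 0.6777 = 3.612 / 0.6777 = 5.330.
n = 5.330² + 3 = 28.41 + 3 = 31.4.
Round up.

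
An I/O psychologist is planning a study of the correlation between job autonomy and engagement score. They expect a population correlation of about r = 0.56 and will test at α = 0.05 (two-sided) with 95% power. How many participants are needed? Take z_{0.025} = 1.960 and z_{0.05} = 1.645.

n = 36

Fisher's z: C = ½·ln((1+r)/(1−r)) = ½·ln(3.5455) = 0.6328.
n = ((z_{α/2} + z_β)/C)² + 3.
(1.960 + 1.645) / 0.6328 = 3.605 / 0.6328 = 5.697.
n = 5.697² + 3 = 32.45 + 3 = 35.5.
Round up.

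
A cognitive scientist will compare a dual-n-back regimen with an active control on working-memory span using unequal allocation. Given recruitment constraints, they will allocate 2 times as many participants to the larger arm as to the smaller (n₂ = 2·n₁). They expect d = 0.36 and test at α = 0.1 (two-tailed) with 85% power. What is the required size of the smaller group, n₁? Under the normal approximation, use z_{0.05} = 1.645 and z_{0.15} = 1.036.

With allocation ratio k = n₂/n₁ = 2, Var(x̄₁−x̄₂) = σ²(1/n₁ + 1/(k·n₁)) = σ²·(k+1)/(k·n₁).
So n₁ = (1 + 1/k)·((z_{α/2} + z_β)/d)² = 1.500 × (2.681/0.36)².
n₁ = 1.500 × 55.46 = 83.2.
Round up: n₁ = 84, giving n₂ = 2 × 84 = 168.

n₁ = 84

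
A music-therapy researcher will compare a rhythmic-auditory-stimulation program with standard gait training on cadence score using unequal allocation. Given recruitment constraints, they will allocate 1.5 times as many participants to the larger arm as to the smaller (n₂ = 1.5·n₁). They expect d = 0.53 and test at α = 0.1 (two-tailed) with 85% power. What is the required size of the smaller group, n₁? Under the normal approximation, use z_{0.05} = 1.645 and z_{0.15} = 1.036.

n₁ = 43

With allocation ratio k = n₂/n₁ = 1.5, Var(x̄₁−x̄₂) = σ²(1/n₁ + 1/(k·n₁)) = σ²·(k+1)/(k·n₁).
So n₁ = (1 + 1/k)·((z_{α/2} + z_β)/d)² = 1.667 × (2.681/0.53)².
n₁ = 1.667 × 25.59 = 42.6.
Round up: n₁ = 43, giving n₂ = ⌈1.5 × 43⌉ = ⌈64.5⌉ = 65.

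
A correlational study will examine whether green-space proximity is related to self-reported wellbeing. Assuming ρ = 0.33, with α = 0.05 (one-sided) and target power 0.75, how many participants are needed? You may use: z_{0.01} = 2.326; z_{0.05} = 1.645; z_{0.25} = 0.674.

n = 49

Fisher's z: C = ½·ln((1+r)/(1−r)) = ½·ln(1.9851) = 0.3428.
n = ((z_{α} + z_β)/C)² + 3.
(1.645 + 0.674) / 0.3428 = 2.319 / 0.3428 = 6.765.
n = 6.765² + 3 = 45.76 + 3 = 48.8.
Round up.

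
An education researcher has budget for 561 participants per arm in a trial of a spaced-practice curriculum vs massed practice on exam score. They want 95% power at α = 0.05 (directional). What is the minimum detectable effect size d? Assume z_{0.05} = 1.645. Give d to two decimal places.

d_min ≈ 0.20

For two independent groups of n = 561 each: d_min = (z_{α} + z_β)·√(2/n).
z-sum = 1.645 + 1.645 = 3.290.
d_min = 3.290 × √(2/561) = 3.290 × 0.0597 = 0.196.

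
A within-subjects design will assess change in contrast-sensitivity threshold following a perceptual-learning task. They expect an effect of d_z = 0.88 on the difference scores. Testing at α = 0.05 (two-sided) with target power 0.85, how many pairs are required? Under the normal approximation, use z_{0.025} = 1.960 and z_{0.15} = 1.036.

For a paired (one-sample on differences) test: n = ((z_{α/2} + z_β) / d)².
z_{α/2} + z_β = 1.960 + 1.036 = 2.996.
n = (2.996 / 0.88)² = 3.405² = 11.59.
Round up.

n = 12 pairs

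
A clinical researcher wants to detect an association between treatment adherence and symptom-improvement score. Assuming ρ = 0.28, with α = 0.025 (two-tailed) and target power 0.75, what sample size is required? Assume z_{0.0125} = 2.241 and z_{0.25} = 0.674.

n = 106

Fisher's z: C = ½·ln((1+r)/(1−r)) = ½·ln(1.7778) = 0.2877.
n = ((z_{α/2} + z_β)/C)² + 3.
(2.241 + 0.674) / 0.2877 = 2.915 / 0.2877 = 10.132.
n = 10.132² + 3 = 102.66 + 3 = 105.7.
Round up.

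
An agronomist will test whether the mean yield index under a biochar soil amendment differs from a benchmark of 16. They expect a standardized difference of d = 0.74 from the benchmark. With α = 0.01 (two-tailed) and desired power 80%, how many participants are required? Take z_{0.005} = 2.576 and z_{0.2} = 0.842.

n = 22

For a one-sample test: n = ((z_{α/2} + z_β) / d)².
z_{α/2} + z_β = 2.576 + 0.842 = 3.418.
n = (3.418 / 0.74)² = 4.619² = 21.33.
Round up.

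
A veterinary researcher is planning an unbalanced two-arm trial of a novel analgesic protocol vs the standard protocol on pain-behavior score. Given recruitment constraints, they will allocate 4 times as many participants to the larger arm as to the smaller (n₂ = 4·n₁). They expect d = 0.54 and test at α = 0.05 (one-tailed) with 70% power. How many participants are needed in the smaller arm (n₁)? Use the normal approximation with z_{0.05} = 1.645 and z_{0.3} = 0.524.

n₁ = 21

With allocation ratio k = n₂/n₁ = 4, Var(x̄₁−x̄₂) = σ²(1/n₁ + 1/(k·n₁)) = σ²·(k+1)/(k·n₁).
So n₁ = (1 + 1/k)·((z_{α} + z_β)/d)² = 1.250 × (2.169/0.54)².
n₁ = 1.250 × 16.13 = 20.2.
Round up: n₁ = 21, giving n₂ = 4 × 21 = 84.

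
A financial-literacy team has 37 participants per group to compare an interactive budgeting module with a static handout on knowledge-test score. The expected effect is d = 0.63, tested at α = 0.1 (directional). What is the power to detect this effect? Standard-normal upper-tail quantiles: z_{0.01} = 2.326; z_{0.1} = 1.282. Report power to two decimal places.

power ≈ 0.92

For two equal groups, power = Φ(d·√(n/2) − z_{α}).
d·√(n/2) = 0.63 × √(37/2) = 0.63 × 4.301 = 2.710.
z_β = 2.710 − 1.282 = 1.428.
Power = Φ(1.428) = 0.923.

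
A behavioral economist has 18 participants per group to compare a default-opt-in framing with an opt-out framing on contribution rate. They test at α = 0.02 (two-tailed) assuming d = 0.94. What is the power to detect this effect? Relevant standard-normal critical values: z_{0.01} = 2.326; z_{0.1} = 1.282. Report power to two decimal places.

power ≈ 0.69

For two equal groups, power = Φ(d·√(n/2) − z_{α/2}).
d·√(n/2) = 0.94 × √(18/2) = 0.94 × 3.000 = 2.820.
z_β = 2.820 − 2.326 = 0.494.
Power = Φ(0.494) = 0.689.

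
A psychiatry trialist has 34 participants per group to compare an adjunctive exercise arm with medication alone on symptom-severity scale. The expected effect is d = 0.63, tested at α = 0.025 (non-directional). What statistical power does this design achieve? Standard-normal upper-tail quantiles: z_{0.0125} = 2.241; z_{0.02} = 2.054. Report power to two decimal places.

For two equal groups, power = Φ(d·√(n/2) − z_{α/2}).
d·√(n/2) = 0.63 × √(34/2) = 0.63 × 4.123 = 2.598.
z_β = 2.598 − 2.241 = 0.357.
Power = Φ(0.357) = 0.639.

power ≈ 0.64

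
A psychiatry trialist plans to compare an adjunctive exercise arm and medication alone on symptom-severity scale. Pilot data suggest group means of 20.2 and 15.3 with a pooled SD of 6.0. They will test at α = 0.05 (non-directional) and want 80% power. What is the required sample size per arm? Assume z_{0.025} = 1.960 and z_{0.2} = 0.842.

Cohen's d = |M₁ − M₂| / SD_pooled = |20.2 − 15.3| / 6.0 = 4.9 / 6.0 = 0.817.
For two independent groups with equal n: n = 2·((z_{α/2} + z_β) / d)².
z_{α/2} + z_β = 1.960 + 0.842 = 2.802.
n = 2 × (2.802 / 0.817)² = 2 × 3.430² = 2 × 11.76 = 23.5.
Round up to the next whole participant.

n = 24 per group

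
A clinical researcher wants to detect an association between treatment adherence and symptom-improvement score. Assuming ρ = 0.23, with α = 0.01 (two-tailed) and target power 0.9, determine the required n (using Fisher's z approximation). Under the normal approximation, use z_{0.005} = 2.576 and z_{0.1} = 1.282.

Fisher's z: C = ½·ln((1+r)/(1−r)) = ½·ln(1.5974) = 0.2342.
n = ((z_{α/2} + z_β)/C)² + 3.
(2.576 + 1.282) / 0.2342 = 3.858 / 0.2342 = 16.473.
n = 16.473² + 3 = 271.36 + 3 = 274.4.
Round up.

n = 275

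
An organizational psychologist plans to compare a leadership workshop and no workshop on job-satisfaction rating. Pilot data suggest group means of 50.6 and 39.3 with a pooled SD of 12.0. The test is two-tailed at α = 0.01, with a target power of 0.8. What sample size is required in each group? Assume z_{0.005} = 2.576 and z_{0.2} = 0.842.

n = 27 per group

Cohen's d = |M₁ − M₂| / SD_pooled = |50.6 − 39.3| / 12.0 = 11.3 / 12.0 = 0.942.
For two independent groups with equal n: n = 2·((z_{α/2} + z_β) / d)².
z_{α/2} + z_β = 2.576 + 0.842 = 3.418.
n = 2 × (3.418 / 0.942)² = 2 × 3.628² = 2 × 13.17 = 26.3.
Round up to the next whole participant.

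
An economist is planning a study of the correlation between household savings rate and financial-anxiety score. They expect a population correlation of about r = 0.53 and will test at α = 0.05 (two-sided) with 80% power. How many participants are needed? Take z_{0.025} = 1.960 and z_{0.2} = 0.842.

Fisher's z: C = ½·ln((1+r)/(1−r)) = ½·ln(3.2553) = 0.5901.
n = ((z_{α/2} + z_β)/C)² + 3.
(1.960 + 0.842) / 0.5901 = 2.802 / 0.5901 = 4.748.
n = 4.748² + 3 = 22.55 + 3 = 25.5.
Round up.

n = 26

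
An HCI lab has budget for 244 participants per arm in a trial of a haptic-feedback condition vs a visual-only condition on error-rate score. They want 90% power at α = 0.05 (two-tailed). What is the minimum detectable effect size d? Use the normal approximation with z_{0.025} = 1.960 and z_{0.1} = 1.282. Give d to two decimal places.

d_min ≈ 0.29

For two independent groups of n = 244 each: d_min = (z_{α/2} + z_β)·√(2/n).
z-sum = 1.960 + 1.282 = 3.242.
d_min = 3.242 × √(2/244) = 3.242 × 0.0905 = 0.294.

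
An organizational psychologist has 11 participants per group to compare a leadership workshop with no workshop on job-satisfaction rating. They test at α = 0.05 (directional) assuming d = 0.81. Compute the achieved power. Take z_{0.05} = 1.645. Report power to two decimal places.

For two equal groups, power = Φ(d·√(n/2) − z_{α}).
d·√(n/2) = 0.81 × √(11/2) = 0.81 × 2.345 = 1.900.
z_β = 1.900 − 1.645 = 0.255.
Power = Φ(0.255) = 0.600.

power ≈ 0.60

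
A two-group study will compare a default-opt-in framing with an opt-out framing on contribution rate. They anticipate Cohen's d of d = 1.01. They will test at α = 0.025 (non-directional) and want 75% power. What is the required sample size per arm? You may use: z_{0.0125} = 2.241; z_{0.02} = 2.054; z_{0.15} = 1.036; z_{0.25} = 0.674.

For two independent groups with equal n: n = 2·((z_{α/2} + z_β) / d)².
z_{α/2} + z_β = 2.241 + 0.674 = 2.915.
n = 2 × (2.915 / 1.01)² = 2 × 2.886² = 2 × 8.33 = 16.7.
Round up to the next whole participant.

n = 17 per group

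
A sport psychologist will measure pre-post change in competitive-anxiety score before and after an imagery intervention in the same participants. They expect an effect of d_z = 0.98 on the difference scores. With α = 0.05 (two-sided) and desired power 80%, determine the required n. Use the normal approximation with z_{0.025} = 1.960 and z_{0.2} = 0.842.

n = 9 pairs

For a paired (one-sample on differences) test: n = ((z_{α/2} + z_β) / d)².
z_{α/2} + z_β = 1.960 + 0.842 = 2.802.
n = (2.802 / 0.98)² = 2.859² = 8.17.
Round up.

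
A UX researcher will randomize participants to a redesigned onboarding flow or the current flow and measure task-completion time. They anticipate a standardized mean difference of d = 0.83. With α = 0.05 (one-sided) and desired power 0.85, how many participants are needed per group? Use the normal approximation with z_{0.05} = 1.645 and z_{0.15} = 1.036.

For two independent groups with equal n: n = 2·((z_{α} + z_β) / d)².
z_{α} + z_β = 1.645 + 1.036 = 2.681.
n = 2 × (2.681 / 0.83)² = 2 × 3.230² = 2 × 10.43 = 20.9.
Round up to the next whole participant.

n = 21 per group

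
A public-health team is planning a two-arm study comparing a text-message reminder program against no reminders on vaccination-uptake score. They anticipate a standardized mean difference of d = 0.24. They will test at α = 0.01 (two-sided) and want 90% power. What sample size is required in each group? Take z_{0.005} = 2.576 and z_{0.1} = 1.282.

n = 517 per group

For two independent groups with equal n: n = 2·((z_{α/2} + z_β) / d)².
z_{α/2} + z_β = 2.576 + 1.282 = 3.858.
n = 2 × (3.858 / 0.24)² = 2 × 16.075² = 2 × 258.41 = 516.8.
Round up to the next whole participant.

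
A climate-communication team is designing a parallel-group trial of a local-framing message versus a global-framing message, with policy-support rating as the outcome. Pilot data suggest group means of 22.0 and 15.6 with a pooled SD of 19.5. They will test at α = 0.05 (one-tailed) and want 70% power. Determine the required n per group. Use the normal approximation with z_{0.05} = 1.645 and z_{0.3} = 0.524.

Cohen's d = |M₁ − M₂| / SD_pooled = |22.0 − 15.6| / 19.5 = 6.4 / 19.5 = 0.328.
For two independent groups with equal n: n = 2·((z_{α} + z_β) / d)².
z_{α} + z_β = 1.645 + 0.524 = 2.169.
n = 2 × (2.169 / 0.328)² = 2 × 6.613² = 2 × 43.73 = 87.5.
Round up to the next whole participant.

n = 88 per group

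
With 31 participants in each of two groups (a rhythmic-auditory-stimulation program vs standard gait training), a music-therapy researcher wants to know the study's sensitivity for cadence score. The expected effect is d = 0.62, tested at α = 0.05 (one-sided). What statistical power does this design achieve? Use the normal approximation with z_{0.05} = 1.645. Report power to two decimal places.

For two equal groups, power = Φ(d·√(n/2) − z_{α}).
d·√(n/2) = 0.62 × √(31/2) = 0.62 × 3.937 = 2.441.
z_β = 2.441 − 1.645 = 0.796.
Power = Φ(0.796) = 0.787.

power ≈ 0.79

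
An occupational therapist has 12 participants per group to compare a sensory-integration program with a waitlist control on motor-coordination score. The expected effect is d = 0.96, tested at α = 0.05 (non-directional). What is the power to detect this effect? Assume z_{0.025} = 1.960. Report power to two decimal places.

For two equal groups, power = Φ(d·√(n/2) − z_{α/2}).
d·√(n/2) = 0.96 × √(12/2) = 0.96 × 2.449 = 2.352.
z_β = 2.352 − 1.960 = 0.392.
Power = Φ(0.392) = 0.652.

power ≈ 0.65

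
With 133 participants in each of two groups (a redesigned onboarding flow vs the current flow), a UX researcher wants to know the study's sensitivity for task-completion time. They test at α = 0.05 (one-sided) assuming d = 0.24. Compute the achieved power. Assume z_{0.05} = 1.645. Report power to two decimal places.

For two equal groups, power = Φ(d·√(n/2) − z_{α}).
d·√(n/2) = 0.24 × √(133/2) = 0.24 × 8.155 = 1.957.
z_β = 1.957 − 1.645 = 0.312.
Power = Φ(0.312) = 0.623.

power ≈ 0.62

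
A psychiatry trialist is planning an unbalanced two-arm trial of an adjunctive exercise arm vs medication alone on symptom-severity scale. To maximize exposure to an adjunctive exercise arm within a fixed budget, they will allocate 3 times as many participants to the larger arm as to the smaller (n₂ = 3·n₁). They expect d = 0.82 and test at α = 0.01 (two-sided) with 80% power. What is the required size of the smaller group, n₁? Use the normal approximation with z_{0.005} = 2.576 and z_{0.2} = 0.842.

With allocation ratio k = n₂/n₁ = 3, Var(x̄₁−x̄₂) = σ²(1/n₁ + 1/(k·n₁)) = σ²·(k+1)/(k·n₁).
So n₁ = (1 + 1/k)·((z_{α/2} + z_β)/d)² = 1.333 × (3.418/0.82)².
n₁ = 1.333 × 17.37 = 23.2.
Round up: n₁ = 24, giving n₂ = 3 × 24 = 72.

n₁ = 24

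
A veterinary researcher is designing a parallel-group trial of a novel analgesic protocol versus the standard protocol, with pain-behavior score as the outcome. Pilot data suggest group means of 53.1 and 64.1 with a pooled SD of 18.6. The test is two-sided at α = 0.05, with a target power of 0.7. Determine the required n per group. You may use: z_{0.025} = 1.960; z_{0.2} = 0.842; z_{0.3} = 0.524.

n = 36 per group

Cohen's d = |M₁ − M₂| / SD_pooled = |53.1 − 64.1| / 18.6 = 11.0 / 18.6 = 0.591.
For two independent groups with equal n: n = 2·((z_{α/2} + z_β) / d)².
z_{α/2} + z_β = 1.960 + 0.524 = 2.484.
n = 2 × (2.484 / 0.591)² = 2 × 4.203² = 2 × 17.67 = 35.3.
Round up to the next whole participant.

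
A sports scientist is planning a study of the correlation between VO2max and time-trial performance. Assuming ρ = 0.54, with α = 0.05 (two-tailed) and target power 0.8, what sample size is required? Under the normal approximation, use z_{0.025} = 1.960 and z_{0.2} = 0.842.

Fisher's z: C = ½·ln((1+r)/(1−r)) = ½·ln(3.3478) = 0.6042.
n = ((z_{α/2} + z_β)/C)² + 3.
(1.960 + 0.842) / 0.6042 = 2.802 / 0.6042 = 4.638.
n = 4.638² + 3 = 21.51 + 3 = 24.5.
Round up.

n = 25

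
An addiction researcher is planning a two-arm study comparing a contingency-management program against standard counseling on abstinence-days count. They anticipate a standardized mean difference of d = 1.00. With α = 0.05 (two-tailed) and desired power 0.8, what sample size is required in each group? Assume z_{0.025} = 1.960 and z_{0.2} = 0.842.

For two independent groups with equal n: n = 2·((z_{α/2} + z_β) / d)².
z_{α/2} + z_β = 1.960 + 0.842 = 2.802.
n = 2 × (2.802 / 1.00)² = 2 × 2.802² = 2 × 7.85 = 15.7.
Round up to the next whole participant.

n = 16 per group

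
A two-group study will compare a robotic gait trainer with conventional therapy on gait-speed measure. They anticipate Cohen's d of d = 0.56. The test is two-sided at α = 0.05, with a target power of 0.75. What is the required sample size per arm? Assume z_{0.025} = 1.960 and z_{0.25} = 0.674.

For two independent groups with equal n: n = 2·((z_{α/2} + z_β) / d)².
z_{α/2} + z_β = 1.960 + 0.674 = 2.634.
n = 2 × (2.634 / 0.56)² = 2 × 4.704² = 2 × 22.12 = 44.2.
Round up to the next whole participant.

n = 45 per group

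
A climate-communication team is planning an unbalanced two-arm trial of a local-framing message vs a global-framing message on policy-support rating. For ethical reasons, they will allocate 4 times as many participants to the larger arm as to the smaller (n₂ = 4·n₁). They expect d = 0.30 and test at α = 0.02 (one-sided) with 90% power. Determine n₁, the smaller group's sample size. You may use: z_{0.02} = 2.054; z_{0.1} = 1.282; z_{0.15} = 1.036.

With allocation ratio k = n₂/n₁ = 4, Var(x̄₁−x̄₂) = σ²(1/n₁ + 1/(k·n₁)) = σ²·(k+1)/(k·n₁).
So n₁ = (1 + 1/k)·((z_{α} + z_β)/d)² = 1.250 × (3.336/0.30)².
n₁ = 1.250 × 123.65 = 154.6.
Round up: n₁ = 155, giving n₂ = 4 × 155 = 620.

n₁ = 155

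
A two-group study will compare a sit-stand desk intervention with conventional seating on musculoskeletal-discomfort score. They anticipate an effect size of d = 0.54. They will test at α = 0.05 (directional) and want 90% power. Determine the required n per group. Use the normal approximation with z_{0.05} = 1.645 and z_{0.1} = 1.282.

For two independent groups with equal n: n = 2·((z_{α} + z_β) / d)².
z_{α} + z_β = 1.645 + 1.282 = 2.927.
n = 2 × (2.927 / 0.54)² = 2 × 5.420² = 2 × 29.38 = 58.8.
Round up to the next whole participant.

n = 59 per group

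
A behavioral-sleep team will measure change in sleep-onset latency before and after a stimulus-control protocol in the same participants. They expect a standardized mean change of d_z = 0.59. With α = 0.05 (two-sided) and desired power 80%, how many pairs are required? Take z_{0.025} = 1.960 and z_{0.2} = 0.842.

n = 23 pairs

For a paired (one-sample on differences) test: n = ((z_{α/2} + z_β) / d)².
z_{α/2} + z_β = 1.960 + 0.842 = 2.802.
n = (2.802 / 0.59)² = 4.749² = 22.55.
Round up.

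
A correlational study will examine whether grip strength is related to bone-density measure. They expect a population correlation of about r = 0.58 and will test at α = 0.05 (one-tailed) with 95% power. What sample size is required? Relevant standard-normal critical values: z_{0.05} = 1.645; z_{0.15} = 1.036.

Fisher's z: C = ½·ln((1+r)/(1−r)) = ½·ln(3.7619) = 0.6625.
n = ((z_{α} + z_β)/C)² + 3.
(1.645 + 1.645) / 0.6625 = 3.290 / 0.6625 = 4.966.
n = 4.966² + 3 = 24.66 + 3 = 27.7.
Round up.

n = 28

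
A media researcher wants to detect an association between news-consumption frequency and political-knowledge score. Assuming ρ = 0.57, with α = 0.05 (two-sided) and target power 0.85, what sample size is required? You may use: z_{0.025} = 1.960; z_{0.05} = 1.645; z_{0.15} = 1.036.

n = 25

Fisher's z: C = ½·ln((1+r)/(1−r)) = ½·ln(3.6512) = 0.6475.
n = ((z_{α/2} + z_β)/C)² + 3.
(1.960 + 1.036) / 0.6475 = 2.996 / 0.6475 = 4.627.
n = 4.627² + 3 = 21.41 + 3 = 24.4.
Round up.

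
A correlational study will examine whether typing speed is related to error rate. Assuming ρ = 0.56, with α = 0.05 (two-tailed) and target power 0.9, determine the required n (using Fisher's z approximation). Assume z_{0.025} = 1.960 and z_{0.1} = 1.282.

n = 30

Fisher's z: C = ½·ln((1+r)/(1−r)) = ½·ln(3.5455) = 0.6328.
n = ((z_{α/2} + z_β)/C)² + 3.
(1.960 + 1.282) / 0.6328 = 3.242 / 0.6328 = 5.123.
n = 5.123² + 3 = 26.25 + 3 = 29.2.
Round up.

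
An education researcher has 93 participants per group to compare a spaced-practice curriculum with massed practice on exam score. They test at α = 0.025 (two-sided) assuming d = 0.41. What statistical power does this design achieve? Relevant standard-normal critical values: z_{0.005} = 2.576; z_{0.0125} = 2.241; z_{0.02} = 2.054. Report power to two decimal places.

power ≈ 0.71

For two equal groups, power = Φ(d·√(n/2) − z_{α/2}).
d·√(n/2) = 0.41 × √(93/2) = 0.41 × 6.819 = 2.796.
z_β = 2.796 − 2.241 = 0.555.
Power = Φ(0.555) = 0.710.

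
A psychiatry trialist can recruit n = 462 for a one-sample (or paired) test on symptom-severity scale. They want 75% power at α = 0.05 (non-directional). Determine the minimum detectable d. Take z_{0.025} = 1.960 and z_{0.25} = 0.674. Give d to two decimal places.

d_min ≈ 0.12

For a single sample (or paired design) of n = 462: d_min = (z_{α/2} + z_β)/√n.
z-sum = 1.960 + 0.674 = 2.634.
d_min = 2.634 / √462 = 2.634 / 21.494 = 0.123.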